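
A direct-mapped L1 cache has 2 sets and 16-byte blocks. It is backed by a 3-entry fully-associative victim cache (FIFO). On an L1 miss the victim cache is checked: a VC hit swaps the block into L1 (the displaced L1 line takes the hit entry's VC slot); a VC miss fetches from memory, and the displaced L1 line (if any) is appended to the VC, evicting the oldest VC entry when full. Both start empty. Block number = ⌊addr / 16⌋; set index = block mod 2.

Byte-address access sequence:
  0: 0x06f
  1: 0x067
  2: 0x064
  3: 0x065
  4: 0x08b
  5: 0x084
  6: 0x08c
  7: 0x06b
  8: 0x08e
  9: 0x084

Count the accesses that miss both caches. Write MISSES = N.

#0 0x6f→b6/s0 MISS; vc=[]
#1 0x67→b6/s0 L1-HIT; vc=[]
#2 0x64→b6/s0 L1-HIT; vc=[]
#3 0x65→b6/s0 L1-HIT; vc=[]
#4 0x8b→b8/s0 MISS; vc=[6]
#5 0x84→b8/s0 L1-HIT; vc=[6]
#6 0x8c→b8/s0 L1-HIT; vc=[6]
#7 0x6b→b6/s0 VC-HIT; vc=[8]
#8 0x8e→b8/s0 VC-HIT; vc=[6]
#9 0x84→b8/s0 L1-HIT; vc=[6]

MISSES = 2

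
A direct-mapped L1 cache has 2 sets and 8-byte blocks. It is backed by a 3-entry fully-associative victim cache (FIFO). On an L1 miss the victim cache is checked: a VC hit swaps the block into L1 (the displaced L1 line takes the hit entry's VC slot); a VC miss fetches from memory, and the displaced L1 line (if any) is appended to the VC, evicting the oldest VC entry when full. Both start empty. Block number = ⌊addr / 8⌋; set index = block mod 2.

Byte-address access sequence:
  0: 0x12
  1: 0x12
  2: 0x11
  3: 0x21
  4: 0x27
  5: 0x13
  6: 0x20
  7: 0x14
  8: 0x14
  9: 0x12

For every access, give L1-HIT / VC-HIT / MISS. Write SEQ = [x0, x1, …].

0: 0x12 (blk 2, set 0) → MISS  vc=[]
1: 0x12 (blk 2, set 0) → L1-HIT  vc=[]
2: 0x11 (blk 2, set 0) → L1-HIT  vc=[]
3: 0x21 (blk 4, set 0) → MISS  vc=[2]
4: 0x27 (blk 4, set 0) → L1-HIT  vc=[2]
5: 0x13 (blk 2, set 0) → VC-HIT  vc=[4]
6: 0x20 (blk 4, set 0) → VC-HIT  vc=[2]
7: 0x14 (blk 2, set 0) → VC-HIT  vc=[4]
8: 0x14 (blk 2, set 0) → L1-HIT  vc=[4]
9: 0x12 (blk 2, set 0) → L1-HIT  vc=[4]

SEQ = [MISS, L1-HIT, L1-HIT, MISS, L1-HIT, VC-HIT, VC-HIT, VC-HIT, L1-HIT, L1-HIT]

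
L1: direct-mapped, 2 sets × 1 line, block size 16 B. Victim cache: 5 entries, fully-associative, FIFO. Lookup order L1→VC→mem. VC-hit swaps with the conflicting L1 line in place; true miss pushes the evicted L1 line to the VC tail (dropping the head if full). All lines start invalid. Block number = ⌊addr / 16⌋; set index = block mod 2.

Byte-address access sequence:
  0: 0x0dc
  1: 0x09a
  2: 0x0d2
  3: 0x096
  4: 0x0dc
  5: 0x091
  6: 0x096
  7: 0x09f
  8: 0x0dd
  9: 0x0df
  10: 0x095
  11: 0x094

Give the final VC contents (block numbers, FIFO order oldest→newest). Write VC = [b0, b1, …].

#0 0xdc→b13/s1 MISS; vc=[]
#1 0x9a→b9/s1 MISS; vc=[13]
#2 0xd2→b13/s1 VC-HIT; vc=[9]
#3 0x96→b9/s1 VC-HIT; vc=[13]
#4 0xdc→b13/s1 VC-HIT; vc=[9]
#5 0x91→b9/s1 VC-HIT; vc=[13]
#6 0x96→b9/s1 L1-HIT; vc=[13]
#7 0x9f→b9/s1 L1-HIT; vc=[13]
#8 0xdd→b13/s1 VC-HIT; vc=[9]
#9 0xdf→b13/s1 L1-HIT; vc=[9]
#10 0x95→b9/s1 VC-HIT; vc=[13]
#11 0x94→b9/s1 L1-HIT; vc=[13]

VC = [13]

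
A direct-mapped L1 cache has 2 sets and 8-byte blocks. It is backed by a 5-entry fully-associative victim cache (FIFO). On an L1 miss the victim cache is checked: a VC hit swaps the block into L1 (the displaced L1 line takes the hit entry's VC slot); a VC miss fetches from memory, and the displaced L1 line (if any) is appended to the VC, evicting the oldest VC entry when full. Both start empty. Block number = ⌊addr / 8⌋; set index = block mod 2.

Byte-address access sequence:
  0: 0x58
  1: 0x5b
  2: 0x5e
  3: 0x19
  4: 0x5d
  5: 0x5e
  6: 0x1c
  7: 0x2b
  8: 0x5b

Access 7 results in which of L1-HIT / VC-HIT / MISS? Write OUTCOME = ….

0: 0x58 (blk 11, set 1) → MISS  vc=[]
1: 0x5b (blk 11, set 1) → L1-HIT  vc=[]
2: 0x5e (blk 11, set 1) → L1-HIT  vc=[]
3: 0x19 (blk 3, set 1) → MISS  vc=[11]
4: 0x5d (blk 11, set 1) → VC-HIT  vc=[3]
5: 0x5e (blk 11, set 1) → L1-HIT  vc=[3]
6: 0x1c (blk 3, set 1) → VC-HIT  vc=[11]
7: 0x2b (blk 5, set 1) → MISS  vc=[11, 3]
8: 0x5b (blk 11, set 1) → VC-HIT  vc=[5, 3]

OUTCOME = MISS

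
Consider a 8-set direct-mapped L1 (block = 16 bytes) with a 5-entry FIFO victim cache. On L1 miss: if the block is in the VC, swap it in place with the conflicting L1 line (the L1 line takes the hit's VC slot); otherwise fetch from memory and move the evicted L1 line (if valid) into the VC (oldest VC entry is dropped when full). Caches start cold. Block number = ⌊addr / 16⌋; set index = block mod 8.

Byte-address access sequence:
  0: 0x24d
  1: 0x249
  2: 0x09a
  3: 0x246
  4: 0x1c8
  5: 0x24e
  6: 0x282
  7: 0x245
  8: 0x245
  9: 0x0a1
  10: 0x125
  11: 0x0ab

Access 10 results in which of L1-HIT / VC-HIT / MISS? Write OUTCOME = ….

OUTCOME = MISS

#0 0x24d→b36/s4 MISS; vc=[]
#1 0x249→b36/s4 L1-HIT; vc=[]
#2 0x9a→b9/s1 MISS; vc=[]
#3 0x246→b36/s4 L1-HIT; vc=[]
#4 0x1c8→b28/s4 MISS; vc=[36]
#5 0x24e→b36/s4 VC-HIT; vc=[28]
#6 0x282→b40/s0 MISS; vc=[28]
#7 0x245→b36/s4 L1-HIT; vc=[28]
#8 0x245→b36/s4 L1-HIT; vc=[28]
#9 0xa1→b10/s2 MISS; vc=[28]
#10 0x125→b18/s2 MISS; vc=[28,10]
#11 0xab→b10/s2 VC-HIT; vc=[28,18]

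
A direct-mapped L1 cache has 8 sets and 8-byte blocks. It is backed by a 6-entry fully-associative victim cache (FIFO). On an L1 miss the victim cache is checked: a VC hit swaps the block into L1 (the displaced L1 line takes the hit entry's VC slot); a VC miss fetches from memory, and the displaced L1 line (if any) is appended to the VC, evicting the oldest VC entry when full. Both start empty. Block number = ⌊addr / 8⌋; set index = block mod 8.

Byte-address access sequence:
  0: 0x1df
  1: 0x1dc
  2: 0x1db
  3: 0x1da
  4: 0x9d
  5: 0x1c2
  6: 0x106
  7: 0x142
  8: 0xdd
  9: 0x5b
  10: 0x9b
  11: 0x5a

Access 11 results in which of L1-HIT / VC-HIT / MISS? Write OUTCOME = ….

OUTCOME = VC-HIT

#0 0x1df→b59/s3 MISS; vc=[]
#1 0x1dc→b59/s3 L1-HIT; vc=[]
#2 0x1db→b59/s3 L1-HIT; vc=[]
#3 0x1da→b59/s3 L1-HIT; vc=[]
#4 0x9d→b19/s3 MISS; vc=[59]
#5 0x1c2→b56/s0 MISS; vc=[59]
#6 0x106→b32/s0 MISS; vc=[59,56]
#7 0x142→b40/s0 MISS; vc=[59,56,32]
#8 0xdd→b27/s3 MISS; vc=[59,56,32,19]
#9 0x5b→b11/s3 MISS; vc=[59,56,32,19,27]
#10 0x9b→b19/s3 VC-HIT; vc=[59,56,32,11,27]
#11 0x5a→b11/s3 VC-HIT; vc=[59,56,32,19,27]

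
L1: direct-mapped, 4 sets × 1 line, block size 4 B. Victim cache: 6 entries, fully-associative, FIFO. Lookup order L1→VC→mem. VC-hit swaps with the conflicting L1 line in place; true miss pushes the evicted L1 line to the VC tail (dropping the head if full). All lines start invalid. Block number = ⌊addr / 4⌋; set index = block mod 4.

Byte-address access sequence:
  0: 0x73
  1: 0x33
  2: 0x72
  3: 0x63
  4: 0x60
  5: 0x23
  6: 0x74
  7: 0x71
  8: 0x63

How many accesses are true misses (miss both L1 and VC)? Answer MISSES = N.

MISSES = 5

0: 0x73 (blk 28, set 0) → MISS  vc=[]
1: 0x33 (blk 12, set 0) → MISS  vc=[28]
2: 0x72 (blk 28, set 0) → VC-HIT  vc=[12]
3: 0x63 (blk 24, set 0) → MISS  vc=[12, 28]
4: 0x60 (blk 24, set 0) → L1-HIT  vc=[12, 28]
5: 0x23 (blk 8, set 0) → MISS  vc=[12, 28, 24]
6: 0x74 (blk 29, set 1) → MISS  vc=[12, 28, 24]
7: 0x71 (blk 28, set 0) → VC-HIT  vc=[12, 8, 24]
8: 0x63 (blk 24, set 0) → VC-HIT  vc=[12, 8, 28]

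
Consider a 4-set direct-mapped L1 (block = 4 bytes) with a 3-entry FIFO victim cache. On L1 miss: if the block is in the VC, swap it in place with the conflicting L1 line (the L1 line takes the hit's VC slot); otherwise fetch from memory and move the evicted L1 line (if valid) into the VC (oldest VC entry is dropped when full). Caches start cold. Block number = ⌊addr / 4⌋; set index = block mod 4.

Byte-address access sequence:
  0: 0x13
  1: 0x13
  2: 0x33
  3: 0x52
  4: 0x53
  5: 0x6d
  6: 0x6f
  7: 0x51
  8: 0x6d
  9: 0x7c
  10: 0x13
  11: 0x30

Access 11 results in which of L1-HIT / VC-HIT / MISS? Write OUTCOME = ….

  [0] addr=0x13 blk=4 s=0: MISS | VC []
  [1] addr=0x13 blk=4 s=0: L1-HIT | VC []
  [2] addr=0x33 blk=12 s=0: MISS | VC [4]
  [3] addr=0x52 blk=20 s=0: MISS | VC [4, 12]
  [4] addr=0x53 blk=20 s=0: L1-HIT | VC [4, 12]
  [5] addr=0x6d blk=27 s=3: MISS | VC [4, 12]
  [6] addr=0x6f blk=27 s=3: L1-HIT | VC [4, 12]
  [7] addr=0x51 blk=20 s=0: L1-HIT | VC [4, 12]
  [8] addr=0x6d blk=27 s=3: L1-HIT | VC [4, 12]
  [9] addr=0x7c blk=31 s=3: MISS | VC [4, 12, 27]
  [10] addr=0x13 blk=4 s=0: VC-HIT | VC [20, 12, 27]
  [11] addr=0x30 blk=12 s=0: VC-HIT | VC [20, 4, 27]

OUTCOME = VC-HIT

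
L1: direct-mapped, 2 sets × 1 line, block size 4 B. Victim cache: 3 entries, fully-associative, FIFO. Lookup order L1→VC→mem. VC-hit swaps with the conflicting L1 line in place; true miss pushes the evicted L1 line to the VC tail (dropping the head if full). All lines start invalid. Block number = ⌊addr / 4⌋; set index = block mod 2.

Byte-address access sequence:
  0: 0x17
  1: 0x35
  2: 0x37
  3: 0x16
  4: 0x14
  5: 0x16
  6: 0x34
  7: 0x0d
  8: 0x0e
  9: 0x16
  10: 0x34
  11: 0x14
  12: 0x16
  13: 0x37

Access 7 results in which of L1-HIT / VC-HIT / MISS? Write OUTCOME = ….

OUTCOME = MISS

#0 0x17→b5/s1 MISS; vc=[]
#1 0x35→b13/s1 MISS; vc=[5]
#2 0x37→b13/s1 L1-HIT; vc=[5]
#3 0x16→b5/s1 VC-HIT; vc=[13]
#4 0x14→b5/s1 L1-HIT; vc=[13]
#5 0x16→b5/s1 L1-HIT; vc=[13]
#6 0x34→b13/s1 VC-HIT; vc=[5]
#7 0xd→b3/s1 MISS; vc=[5,13]
#8 0xe→b3/s1 L1-HIT; vc=[5,13]
#9 0x16→b5/s1 VC-HIT; vc=[3,13]
#10 0x34→b13/s1 VC-HIT; vc=[3,5]
#11 0x14→b5/s1 VC-HIT; vc=[3,13]
#12 0x16→b5/s1 L1-HIT; vc=[3,13]
#13 0x37→b13/s1 VC-HIT; vc=[3,5]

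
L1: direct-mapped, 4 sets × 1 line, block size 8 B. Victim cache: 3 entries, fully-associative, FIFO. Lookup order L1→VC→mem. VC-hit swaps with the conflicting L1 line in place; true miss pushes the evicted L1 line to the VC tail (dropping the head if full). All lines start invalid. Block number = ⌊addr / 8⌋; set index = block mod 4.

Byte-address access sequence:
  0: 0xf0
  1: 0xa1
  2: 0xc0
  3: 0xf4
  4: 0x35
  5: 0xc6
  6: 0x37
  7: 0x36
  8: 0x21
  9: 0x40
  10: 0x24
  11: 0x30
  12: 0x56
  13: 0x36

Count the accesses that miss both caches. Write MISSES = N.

MISSES = 7

#0 0xf0→b30/s2 MISS; vc=[]
#1 0xa1→b20/s0 MISS; vc=[]
#2 0xc0→b24/s0 MISS; vc=[20]
#3 0xf4→b30/s2 L1-HIT; vc=[20]
#4 0x35→b6/s2 MISS; vc=[20,30]
#5 0xc6→b24/s0 L1-HIT; vc=[20,30]
#6 0x37→b6/s2 L1-HIT; vc=[20,30]
#7 0x36→b6/s2 L1-HIT; vc=[20,30]
#8 0x21→b4/s0 MISS; vc=[20,30,24]
#9 0x40→b8/s0 MISS; vc=[30,24,4]
#10 0x24→b4/s0 VC-HIT; vc=[30,24,8]
#11 0x30→b6/s2 L1-HIT; vc=[30,24,8]
#12 0x56→b10/s2 MISS; vc=[24,8,6]
#13 0x36→b6/s2 VC-HIT; vc=[24,8,10]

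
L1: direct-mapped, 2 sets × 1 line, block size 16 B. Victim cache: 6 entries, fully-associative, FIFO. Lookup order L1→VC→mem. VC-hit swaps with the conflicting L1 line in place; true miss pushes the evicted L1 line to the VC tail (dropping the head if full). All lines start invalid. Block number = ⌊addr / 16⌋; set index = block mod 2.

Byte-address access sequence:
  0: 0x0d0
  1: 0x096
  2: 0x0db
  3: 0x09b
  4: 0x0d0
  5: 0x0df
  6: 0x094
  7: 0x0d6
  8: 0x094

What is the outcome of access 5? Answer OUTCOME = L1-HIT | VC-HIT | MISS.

#0 0xd0→b13/s1 MISS; vc=[]
#1 0x96→b9/s1 MISS; vc=[13]
#2 0xdb→b13/s1 VC-HIT; vc=[9]
#3 0x9b→b9/s1 VC-HIT; vc=[13]
#4 0xd0→b13/s1 VC-HIT; vc=[9]
#5 0xdf→b13/s1 L1-HIT; vc=[9]
#6 0x94→b9/s1 VC-HIT; vc=[13]
#7 0xd6→b13/s1 VC-HIT; vc=[9]
#8 0x94→b9/s1 VC-HIT; vc=[13]

OUTCOME = L1-HIT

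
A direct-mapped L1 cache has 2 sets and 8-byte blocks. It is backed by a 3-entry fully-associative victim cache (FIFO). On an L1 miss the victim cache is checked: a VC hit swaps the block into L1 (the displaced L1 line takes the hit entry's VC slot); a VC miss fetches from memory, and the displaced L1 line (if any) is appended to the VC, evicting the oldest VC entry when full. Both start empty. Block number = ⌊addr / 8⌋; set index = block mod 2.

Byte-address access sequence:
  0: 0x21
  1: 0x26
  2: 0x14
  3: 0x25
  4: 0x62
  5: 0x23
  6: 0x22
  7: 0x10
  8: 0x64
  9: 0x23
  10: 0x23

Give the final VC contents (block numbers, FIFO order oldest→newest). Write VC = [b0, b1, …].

  [0] addr=0x21 blk=4 s=0: MISS | VC []
  [1] addr=0x26 blk=4 s=0: L1-HIT | VC []
  [2] addr=0x14 blk=2 s=0: MISS | VC [4]
  [3] addr=0x25 blk=4 s=0: VC-HIT | VC [2]
  [4] addr=0x62 blk=12 s=0: MISS | VC [2, 4]
  [5] addr=0x23 blk=4 s=0: VC-HIT | VC [2, 12]
  [6] addr=0x22 blk=4 s=0: L1-HIT | VC [2, 12]
  [7] addr=0x10 blk=2 s=0: VC-HIT | VC [4, 12]
  [8] addr=0x64 blk=12 s=0: VC-HIT | VC [4, 2]
  [9] addr=0x23 blk=4 s=0: VC-HIT | VC [12, 2]
  [10] addr=0x23 blk=4 s=0: L1-HIT | VC [12, 2]

VC = [12, 2]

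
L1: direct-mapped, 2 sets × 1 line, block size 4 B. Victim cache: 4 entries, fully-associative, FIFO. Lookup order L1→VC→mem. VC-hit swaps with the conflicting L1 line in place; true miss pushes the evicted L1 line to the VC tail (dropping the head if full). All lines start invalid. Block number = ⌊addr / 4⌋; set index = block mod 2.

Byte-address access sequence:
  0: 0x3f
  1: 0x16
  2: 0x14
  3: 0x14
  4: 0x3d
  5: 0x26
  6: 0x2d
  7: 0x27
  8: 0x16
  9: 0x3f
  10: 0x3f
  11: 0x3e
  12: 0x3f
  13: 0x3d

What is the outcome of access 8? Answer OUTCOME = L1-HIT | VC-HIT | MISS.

#0 0x3f→b15/s1 MISS; vc=[]
#1 0x16→b5/s1 MISS; vc=[15]
#2 0x14→b5/s1 L1-HIT; vc=[15]
#3 0x14→b5/s1 L1-HIT; vc=[15]
#4 0x3d→b15/s1 VC-HIT; vc=[5]
#5 0x26→b9/s1 MISS; vc=[5,15]
#6 0x2d→b11/s1 MISS; vc=[5,15,9]
#7 0x27→b9/s1 VC-HIT; vc=[5,15,11]
#8 0x16→b5/s1 VC-HIT; vc=[9,15,11]
#9 0x3f→b15/s1 VC-HIT; vc=[9,5,11]
#10 0x3f→b15/s1 L1-HIT; vc=[9,5,11]
#11 0x3e→b15/s1 L1-HIT; vc=[9,5,11]
#12 0x3f→b15/s1 L1-HIT; vc=[9,5,11]
#13 0x3d→b15/s1 L1-HIT; vc=[9,5,11]

OUTCOME = VC-HIT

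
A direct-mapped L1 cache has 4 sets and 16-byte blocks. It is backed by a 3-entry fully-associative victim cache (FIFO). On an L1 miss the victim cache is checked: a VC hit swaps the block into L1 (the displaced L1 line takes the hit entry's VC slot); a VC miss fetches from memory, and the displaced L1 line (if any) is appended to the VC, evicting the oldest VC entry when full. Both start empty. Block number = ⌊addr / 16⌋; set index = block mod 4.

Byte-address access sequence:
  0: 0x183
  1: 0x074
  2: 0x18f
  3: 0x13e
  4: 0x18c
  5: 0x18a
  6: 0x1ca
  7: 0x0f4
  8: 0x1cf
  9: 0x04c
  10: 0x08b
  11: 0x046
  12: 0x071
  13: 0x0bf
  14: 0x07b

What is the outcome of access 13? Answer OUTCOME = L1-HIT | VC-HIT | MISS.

#0 0x183→b24/s0 MISS; vc=[]
#1 0x74→b7/s3 MISS; vc=[]
#2 0x18f→b24/s0 L1-HIT; vc=[]
#3 0x13e→b19/s3 MISS; vc=[7]
#4 0x18c→b24/s0 L1-HIT; vc=[7]
#5 0x18a→b24/s0 L1-HIT; vc=[7]
#6 0x1ca→b28/s0 MISS; vc=[7,24]
#7 0xf4→b15/s3 MISS; vc=[7,24,19]
#8 0x1cf→b28/s0 L1-HIT; vc=[7,24,19]
#9 0x4c→b4/s0 MISS; vc=[24,19,28]
#10 0x8b→b8/s0 MISS; vc=[19,28,4]
#11 0x46→b4/s0 VC-HIT; vc=[19,28,8]
#12 0x71→b7/s3 MISS; vc=[28,8,15]
#13 0xbf→b11/s3 MISS; vc=[8,15,7]
#14 0x7b→b7/s3 VC-HIT; vc=[8,15,11]

OUTCOME = MISS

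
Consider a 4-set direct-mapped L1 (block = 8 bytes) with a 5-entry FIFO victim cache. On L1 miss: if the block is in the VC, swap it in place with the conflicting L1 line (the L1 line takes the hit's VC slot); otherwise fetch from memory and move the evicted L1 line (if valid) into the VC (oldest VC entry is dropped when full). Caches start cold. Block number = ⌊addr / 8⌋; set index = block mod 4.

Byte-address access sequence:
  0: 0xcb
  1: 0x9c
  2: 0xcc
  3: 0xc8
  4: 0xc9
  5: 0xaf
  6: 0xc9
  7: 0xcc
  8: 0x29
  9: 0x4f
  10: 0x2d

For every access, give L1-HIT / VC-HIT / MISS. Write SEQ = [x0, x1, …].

#0 0xcb→b25/s1 MISS; vc=[]
#1 0x9c→b19/s3 MISS; vc=[]
#2 0xcc→b25/s1 L1-HIT; vc=[]
#3 0xc8→b25/s1 L1-HIT; vc=[]
#4 0xc9→b25/s1 L1-HIT; vc=[]
#5 0xaf→b21/s1 MISS; vc=[25]
#6 0xc9→b25/s1 VC-HIT; vc=[21]
#7 0xcc→b25/s1 L1-HIT; vc=[21]
#8 0x29→b5/s1 MISS; vc=[21,25]
#9 0x4f→b9/s1 MISS; vc=[21,25,5]
#10 0x2d→b5/s1 VC-HIT; vc=[21,25,9]

SEQ = [MISS, MISS, L1-HIT, L1-HIT, L1-HIT, MISS, VC-HIT, L1-HIT, MISS, MISS, VC-HIT]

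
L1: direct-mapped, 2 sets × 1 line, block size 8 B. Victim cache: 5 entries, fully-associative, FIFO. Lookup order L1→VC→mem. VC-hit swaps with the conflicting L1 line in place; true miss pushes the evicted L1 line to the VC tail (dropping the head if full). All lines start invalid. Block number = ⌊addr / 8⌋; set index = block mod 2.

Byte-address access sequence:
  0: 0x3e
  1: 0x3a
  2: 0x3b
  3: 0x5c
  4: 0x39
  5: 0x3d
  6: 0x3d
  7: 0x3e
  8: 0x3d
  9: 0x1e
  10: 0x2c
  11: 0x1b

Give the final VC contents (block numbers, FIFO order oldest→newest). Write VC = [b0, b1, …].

VC = [11, 7, 5]

  [0] addr=0x3e blk=7 s=1: MISS | VC []
  [1] addr=0x3a blk=7 s=1: L1-HIT | VC []
  [2] addr=0x3b blk=7 s=1: L1-HIT | VC []
  [3] addr=0x5c blk=11 s=1: MISS | VC [7]
  [4] addr=0x39 blk=7 s=1: VC-HIT | VC [11]
  [5] addr=0x3d blk=7 s=1: L1-HIT | VC [11]
  [6] addr=0x3d blk=7 s=1: L1-HIT | VC [11]
  [7] addr=0x3e blk=7 s=1: L1-HIT | VC [11]
  [8] addr=0x3d blk=7 s=1: L1-HIT | VC [11]
  [9] addr=0x1e blk=3 s=1: MISS | VC [11, 7]
  [10] addr=0x2c blk=5 s=1: MISS | VC [11, 7, 3]
  [11] addr=0x1b blk=3 s=1: VC-HIT | VC [11, 7, 5]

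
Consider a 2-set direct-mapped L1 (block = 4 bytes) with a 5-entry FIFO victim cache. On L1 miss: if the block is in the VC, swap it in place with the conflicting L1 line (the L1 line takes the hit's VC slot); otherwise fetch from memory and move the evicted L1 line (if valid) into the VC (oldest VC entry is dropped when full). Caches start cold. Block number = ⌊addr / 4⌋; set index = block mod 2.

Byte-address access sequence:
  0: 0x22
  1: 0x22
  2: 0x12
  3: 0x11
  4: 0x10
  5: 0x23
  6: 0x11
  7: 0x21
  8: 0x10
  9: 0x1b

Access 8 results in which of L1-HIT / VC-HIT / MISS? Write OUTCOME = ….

OUTCOME = VC-HIT

#0 0x22→b8/s0 MISS; vc=[]
#1 0x22→b8/s0 L1-HIT; vc=[]
#2 0x12→b4/s0 MISS; vc=[8]
#3 0x11→b4/s0 L1-HIT; vc=[8]
#4 0x10→b4/s0 L1-HIT; vc=[8]
#5 0x23→b8/s0 VC-HIT; vc=[4]
#6 0x11→b4/s0 VC-HIT; vc=[8]
#7 0x21→b8/s0 VC-HIT; vc=[4]
#8 0x10→b4/s0 VC-HIT; vc=[8]
#9 0x1b→b6/s0 MISS; vc=[8,4]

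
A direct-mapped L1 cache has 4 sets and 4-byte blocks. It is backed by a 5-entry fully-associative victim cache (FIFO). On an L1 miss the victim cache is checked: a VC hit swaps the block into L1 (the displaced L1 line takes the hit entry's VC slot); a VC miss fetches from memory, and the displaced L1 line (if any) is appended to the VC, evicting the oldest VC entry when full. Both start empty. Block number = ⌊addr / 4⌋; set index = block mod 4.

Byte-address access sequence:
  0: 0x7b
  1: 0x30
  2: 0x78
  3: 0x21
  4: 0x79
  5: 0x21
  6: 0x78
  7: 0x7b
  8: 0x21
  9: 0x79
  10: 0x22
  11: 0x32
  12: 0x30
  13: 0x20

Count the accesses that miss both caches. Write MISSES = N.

MISSES = 3

  [0] addr=0x7b blk=30 s=2: MISS | VC []
  [1] addr=0x30 blk=12 s=0: MISS | VC []
  [2] addr=0x78 blk=30 s=2: L1-HIT | VC []
  [3] addr=0x21 blk=8 s=0: MISS | VC [12]
  [4] addr=0x79 blk=30 s=2: L1-HIT | VC [12]
  [5] addr=0x21 blk=8 s=0: L1-HIT | VC [12]
  [6] addr=0x78 blk=30 s=2: L1-HIT | VC [12]
  [7] addr=0x7b blk=30 s=2: L1-HIT | VC [12]
  [8] addr=0x21 blk=8 s=0: L1-HIT | VC [12]
  [9] addr=0x79 blk=30 s=2: L1-HIT | VC [12]
  [10] addr=0x22 blk=8 s=0: L1-HIT | VC [12]
  [11] addr=0x32 blk=12 s=0: VC-HIT | VC [8]
  [12] addr=0x30 blk=12 s=0: L1-HIT | VC [8]
  [13] addr=0x20 blk=8 s=0: VC-HIT | VC [12]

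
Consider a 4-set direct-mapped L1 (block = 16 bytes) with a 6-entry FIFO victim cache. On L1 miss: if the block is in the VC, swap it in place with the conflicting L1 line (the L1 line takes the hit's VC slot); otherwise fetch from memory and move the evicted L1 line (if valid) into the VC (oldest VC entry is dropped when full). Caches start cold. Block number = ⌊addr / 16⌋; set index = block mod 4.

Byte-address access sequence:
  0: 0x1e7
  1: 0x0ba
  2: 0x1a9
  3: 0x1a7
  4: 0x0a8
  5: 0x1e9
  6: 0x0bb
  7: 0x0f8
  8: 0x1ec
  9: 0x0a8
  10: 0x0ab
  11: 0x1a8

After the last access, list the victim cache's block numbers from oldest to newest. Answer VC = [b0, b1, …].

VC = [30, 10, 11]

0: 0x1e7 (blk 30, set 2) → MISS  vc=[]
1: 0xba (blk 11, set 3) → MISS  vc=[]
2: 0x1a9 (blk 26, set 2) → MISS  vc=[30]
3: 0x1a7 (blk 26, set 2) → L1-HIT  vc=[30]
4: 0xa8 (blk 10, set 2) → MISS  vc=[30, 26]
5: 0x1e9 (blk 30, set 2) → VC-HIT  vc=[10, 26]
6: 0xbb (blk 11, set 3) → L1-HIT  vc=[10, 26]
7: 0xf8 (blk 15, set 3) → MISS  vc=[10, 26, 11]
8: 0x1ec (blk 30, set 2) → L1-HIT  vc=[10, 26, 11]
9: 0xa8 (blk 10, set 2) → VC-HIT  vc=[30, 26, 11]
10: 0xab (blk 10, set 2) → L1-HIT  vc=[30, 26, 11]
11: 0x1a8 (blk 26, set 2) → VC-HIT  vc=[30, 10, 11]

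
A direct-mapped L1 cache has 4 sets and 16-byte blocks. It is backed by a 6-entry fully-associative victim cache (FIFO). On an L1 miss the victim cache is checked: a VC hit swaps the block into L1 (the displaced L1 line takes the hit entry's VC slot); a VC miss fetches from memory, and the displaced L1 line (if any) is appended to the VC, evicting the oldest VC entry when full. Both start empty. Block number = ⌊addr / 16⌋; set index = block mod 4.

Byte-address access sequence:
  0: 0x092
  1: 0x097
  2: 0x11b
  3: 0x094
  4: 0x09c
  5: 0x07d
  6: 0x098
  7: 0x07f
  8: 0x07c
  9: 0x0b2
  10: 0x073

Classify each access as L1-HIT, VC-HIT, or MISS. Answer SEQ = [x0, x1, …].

  [0] addr=0x92 blk=9 s=1: MISS | VC []
  [1] addr=0x97 blk=9 s=1: L1-HIT | VC []
  [2] addr=0x11b blk=17 s=1: MISS | VC [9]
  [3] addr=0x94 blk=9 s=1: VC-HIT | VC [17]
  [4] addr=0x9c blk=9 s=1: L1-HIT | VC [17]
  [5] addr=0x7d blk=7 s=3: MISS | VC [17]
  [6] addr=0x98 blk=9 s=1: L1-HIT | VC [17]
  [7] addr=0x7f blk=7 s=3: L1-HIT | VC [17]
  [8] addr=0x7c blk=7 s=3: L1-HIT | VC [17]
  [9] addr=0xb2 blk=11 s=3: MISS | VC [17, 7]
  [10] addr=0x73 blk=7 s=3: VC-HIT | VC [17, 11]

SEQ = [MISS, L1-HIT, MISS, VC-HIT, L1-HIT, MISS, L1-HIT, L1-HIT, L1-HIT, MISS, VC-HIT]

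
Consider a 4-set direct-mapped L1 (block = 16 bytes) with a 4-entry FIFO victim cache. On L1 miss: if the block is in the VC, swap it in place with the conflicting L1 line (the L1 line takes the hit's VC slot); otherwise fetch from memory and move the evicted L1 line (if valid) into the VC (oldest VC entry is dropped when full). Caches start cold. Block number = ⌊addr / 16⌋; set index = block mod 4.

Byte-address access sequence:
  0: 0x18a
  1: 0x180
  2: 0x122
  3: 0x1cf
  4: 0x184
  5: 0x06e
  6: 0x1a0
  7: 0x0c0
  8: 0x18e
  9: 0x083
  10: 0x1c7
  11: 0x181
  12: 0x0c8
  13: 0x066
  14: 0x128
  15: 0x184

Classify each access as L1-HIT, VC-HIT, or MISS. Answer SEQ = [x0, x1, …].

SEQ = [MISS, L1-HIT, MISS, MISS, VC-HIT, MISS, MISS, MISS, VC-HIT, MISS, MISS, VC-HIT, VC-HIT, VC-HIT, MISS, VC-HIT]

  [0] addr=0x18a blk=24 s=0: MISS | VC []
  [1] addr=0x180 blk=24 s=0: L1-HIT | VC []
  [2] addr=0x122 blk=18 s=2: MISS | VC []
  [3] addr=0x1cf blk=28 s=0: MISS | VC [24]
  [4] addr=0x184 blk=24 s=0: VC-HIT | VC [28]
  [5] addr=0x6e blk=6 s=2: MISS | VC [28, 18]
  [6] addr=0x1a0 blk=26 s=2: MISS | VC [28, 18, 6]
  [7] addr=0xc0 blk=12 s=0: MISS | VC [28, 18, 6, 24]
  [8] addr=0x18e blk=24 s=0: VC-HIT | VC [28, 18, 6, 12]
  [9] addr=0x83 blk=8 s=0: MISS | VC [18, 6, 12, 24]
  [10] addr=0x1c7 blk=28 s=0: MISS | VC [6, 12, 24, 8]
  [11] addr=0x181 blk=24 s=0: VC-HIT | VC [6, 12, 28, 8]
  [12] addr=0xc8 blk=12 s=0: VC-HIT | VC [6, 24, 28, 8]
  [13] addr=0x66 blk=6 s=2: VC-HIT | VC [26, 24, 28, 8]
  [14] addr=0x128 blk=18 s=2: MISS | VC [24, 28, 8, 6]
  [15] addr=0x184 blk=24 s=0: VC-HIT | VC [12, 28, 8, 6]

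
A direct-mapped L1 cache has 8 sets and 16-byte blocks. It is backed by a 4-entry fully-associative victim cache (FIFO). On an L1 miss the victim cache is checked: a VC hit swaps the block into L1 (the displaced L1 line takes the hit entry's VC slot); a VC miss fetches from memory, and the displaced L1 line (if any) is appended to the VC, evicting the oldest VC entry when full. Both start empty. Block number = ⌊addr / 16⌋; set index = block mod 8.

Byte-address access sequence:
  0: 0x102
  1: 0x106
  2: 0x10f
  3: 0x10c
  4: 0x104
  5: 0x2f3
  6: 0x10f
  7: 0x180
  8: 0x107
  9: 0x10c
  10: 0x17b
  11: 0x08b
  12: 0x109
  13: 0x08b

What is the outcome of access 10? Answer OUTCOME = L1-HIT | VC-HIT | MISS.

OUTCOME = MISS

  [0] addr=0x102 blk=16 s=0: MISS | VC []
  [1] addr=0x106 blk=16 s=0: L1-HIT | VC []
  [2] addr=0x10f blk=16 s=0: L1-HIT | VC []
  [3] addr=0x10c blk=16 s=0: L1-HIT | VC []
  [4] addr=0x104 blk=16 s=0: L1-HIT | VC []
  [5] addr=0x2f3 blk=47 s=7: MISS | VC []
  [6] addr=0x10f blk=16 s=0: L1-HIT | VC []
  [7] addr=0x180 blk=24 s=0: MISS | VC [16]
  [8] addr=0x107 blk=16 s=0: VC-HIT | VC [24]
  [9] addr=0x10c blk=16 s=0: L1-HIT | VC [24]
  [10] addr=0x17b blk=23 s=7: MISS | VC [24, 47]
  [11] addr=0x8b blk=8 s=0: MISS | VC [24, 47, 16]
  [12] addr=0x109 blk=16 s=0: VC-HIT | VC [24, 47, 8]
  [13] addr=0x8b blk=8 s=0: VC-HIT | VC [24, 47, 16]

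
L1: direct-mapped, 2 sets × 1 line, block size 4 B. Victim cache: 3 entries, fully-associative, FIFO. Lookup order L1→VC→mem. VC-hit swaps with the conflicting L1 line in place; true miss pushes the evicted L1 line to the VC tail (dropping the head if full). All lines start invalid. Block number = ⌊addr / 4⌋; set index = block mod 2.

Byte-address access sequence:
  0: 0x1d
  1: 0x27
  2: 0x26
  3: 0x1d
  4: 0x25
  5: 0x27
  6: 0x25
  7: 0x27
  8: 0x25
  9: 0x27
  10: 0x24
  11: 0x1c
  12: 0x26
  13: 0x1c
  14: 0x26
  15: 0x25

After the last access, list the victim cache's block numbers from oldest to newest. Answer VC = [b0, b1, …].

0: 0x1d (blk 7, set 1) → MISS  vc=[]
1: 0x27 (blk 9, set 1) → MISS  vc=[7]
2: 0x26 (blk 9, set 1) → L1-HIT  vc=[7]
3: 0x1d (blk 7, set 1) → VC-HIT  vc=[9]
4: 0x25 (blk 9, set 1) → VC-HIT  vc=[7]
5: 0x27 (blk 9, set 1) → L1-HIT  vc=[7]
6: 0x25 (blk 9, set 1) → L1-HIT  vc=[7]
7: 0x27 (blk 9, set 1) → L1-HIT  vc=[7]
8: 0x25 (blk 9, set 1) → L1-HIT  vc=[7]
9: 0x27 (blk 9, set 1) → L1-HIT  vc=[7]
10: 0x24 (blk 9, set 1) → L1-HIT  vc=[7]
11: 0x1c (blk 7, set 1) → VC-HIT  vc=[9]
12: 0x26 (blk 9, set 1) → VC-HIT  vc=[7]
13: 0x1c (blk 7, set 1) → VC-HIT  vc=[9]
14: 0x26 (blk 9, set 1) → VC-HIT  vc=[7]
15: 0x25 (blk 9, set 1) → L1-HIT  vc=[7]

VC = [7]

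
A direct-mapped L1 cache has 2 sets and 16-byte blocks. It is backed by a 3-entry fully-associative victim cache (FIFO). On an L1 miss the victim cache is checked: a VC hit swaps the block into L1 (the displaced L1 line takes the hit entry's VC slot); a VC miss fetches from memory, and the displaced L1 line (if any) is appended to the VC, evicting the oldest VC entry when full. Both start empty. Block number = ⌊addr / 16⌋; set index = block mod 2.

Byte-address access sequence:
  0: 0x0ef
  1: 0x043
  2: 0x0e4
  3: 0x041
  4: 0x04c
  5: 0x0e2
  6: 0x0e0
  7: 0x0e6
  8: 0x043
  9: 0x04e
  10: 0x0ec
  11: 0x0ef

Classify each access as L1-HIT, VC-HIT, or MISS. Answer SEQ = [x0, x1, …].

SEQ = [MISS, MISS, VC-HIT, VC-HIT, L1-HIT, VC-HIT, L1-HIT, L1-HIT, VC-HIT, L1-HIT, VC-HIT, L1-HIT]

0: 0xef (blk 14, set 0) → MISS  vc=[]
1: 0x43 (blk 4, set 0) → MISS  vc=[14]
2: 0xe4 (blk 14, set 0) → VC-HIT  vc=[4]
3: 0x41 (blk 4, set 0) → VC-HIT  vc=[14]
4: 0x4c (blk 4, set 0) → L1-HIT  vc=[14]
5: 0xe2 (blk 14, set 0) → VC-HIT  vc=[4]
6: 0xe0 (blk 14, set 0) → L1-HIT  vc=[4]
7: 0xe6 (blk 14, set 0) → L1-HIT  vc=[4]
8: 0x43 (blk 4, set 0) → VC-HIT  vc=[14]
9: 0x4e (blk 4, set 0) → L1-HIT  vc=[14]
10: 0xec (blk 14, set 0) → VC-HIT  vc=[4]
11: 0xef (blk 14, set 0) → L1-HIT  vc=[4]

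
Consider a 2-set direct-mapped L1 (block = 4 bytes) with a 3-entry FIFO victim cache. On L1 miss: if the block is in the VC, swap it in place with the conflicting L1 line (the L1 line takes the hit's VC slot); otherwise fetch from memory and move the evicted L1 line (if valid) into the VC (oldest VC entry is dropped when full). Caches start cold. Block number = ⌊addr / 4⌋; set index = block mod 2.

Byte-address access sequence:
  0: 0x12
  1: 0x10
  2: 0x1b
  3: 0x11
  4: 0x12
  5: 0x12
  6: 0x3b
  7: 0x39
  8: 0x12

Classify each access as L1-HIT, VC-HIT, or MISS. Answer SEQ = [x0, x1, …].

SEQ = [MISS, L1-HIT, MISS, VC-HIT, L1-HIT, L1-HIT, MISS, L1-HIT, VC-HIT]

0: 0x12 (blk 4, set 0) → MISS  vc=[]
1: 0x10 (blk 4, set 0) → L1-HIT  vc=[]
2: 0x1b (blk 6, set 0) → MISS  vc=[4]
3: 0x11 (blk 4, set 0) → VC-HIT  vc=[6]
4: 0x12 (blk 4, set 0) → L1-HIT  vc=[6]
5: 0x12 (blk 4, set 0) → L1-HIT  vc=[6]
6: 0x3b (blk 14, set 0) → MISS  vc=[6, 4]
7: 0x39 (blk 14, set 0) → L1-HIT  vc=[6, 4]
8: 0x12 (blk 4, set 0) → VC-HIT  vc=[6, 14]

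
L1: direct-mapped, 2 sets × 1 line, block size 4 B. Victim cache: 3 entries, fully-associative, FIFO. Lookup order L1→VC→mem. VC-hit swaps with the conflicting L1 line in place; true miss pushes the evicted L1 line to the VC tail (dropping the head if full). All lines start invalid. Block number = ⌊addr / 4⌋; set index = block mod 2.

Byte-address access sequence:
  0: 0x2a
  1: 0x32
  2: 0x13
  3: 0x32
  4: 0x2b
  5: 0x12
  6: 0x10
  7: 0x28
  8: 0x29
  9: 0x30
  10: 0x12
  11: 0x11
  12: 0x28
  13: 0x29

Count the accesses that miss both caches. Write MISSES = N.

MISSES = 3

#0 0x2a→b10/s0 MISS; vc=[]
#1 0x32→b12/s0 MISS; vc=[10]
#2 0x13→b4/s0 MISS; vc=[10,12]
#3 0x32→b12/s0 VC-HIT; vc=[10,4]
#4 0x2b→b10/s0 VC-HIT; vc=[12,4]
#5 0x12→b4/s0 VC-HIT; vc=[12,10]
#6 0x10→b4/s0 L1-HIT; vc=[12,10]
#7 0x28→b10/s0 VC-HIT; vc=[12,4]
#8 0x29→b10/s0 L1-HIT; vc=[12,4]
#9 0x30→b12/s0 VC-HIT; vc=[10,4]
#10 0x12→b4/s0 VC-HIT; vc=[10,12]
#11 0x11→b4/s0 L1-HIT; vc=[10,12]
#12 0x28→b10/s0 VC-HIT; vc=[4,12]
#13 0x29→b10/s0 L1-HIT; vc=[4,12]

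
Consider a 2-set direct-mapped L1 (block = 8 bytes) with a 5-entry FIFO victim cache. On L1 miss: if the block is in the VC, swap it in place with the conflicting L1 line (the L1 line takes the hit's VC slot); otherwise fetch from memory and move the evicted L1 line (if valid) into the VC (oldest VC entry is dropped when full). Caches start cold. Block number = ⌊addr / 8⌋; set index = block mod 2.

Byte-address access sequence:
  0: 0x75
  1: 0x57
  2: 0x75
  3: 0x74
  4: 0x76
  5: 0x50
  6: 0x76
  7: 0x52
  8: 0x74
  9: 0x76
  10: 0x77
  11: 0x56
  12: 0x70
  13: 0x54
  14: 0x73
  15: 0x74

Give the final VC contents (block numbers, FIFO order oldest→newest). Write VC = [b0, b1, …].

#0 0x75→b14/s0 MISS; vc=[]
#1 0x57→b10/s0 MISS; vc=[14]
#2 0x75→b14/s0 VC-HIT; vc=[10]
#3 0x74→b14/s0 L1-HIT; vc=[10]
#4 0x76→b14/s0 L1-HIT; vc=[10]
#5 0x50→b10/s0 VC-HIT; vc=[14]
#6 0x76→b14/s0 VC-HIT; vc=[10]
#7 0x52→b10/s0 VC-HIT; vc=[14]
#8 0x74→b14/s0 VC-HIT; vc=[10]
#9 0x76→b14/s0 L1-HIT; vc=[10]
#10 0x77→b14/s0 L1-HIT; vc=[10]
#11 0x56→b10/s0 VC-HIT; vc=[14]
#12 0x70→b14/s0 VC-HIT; vc=[10]
#13 0x54→b10/s0 VC-HIT; vc=[14]
#14 0x73→b14/s0 VC-HIT; vc=[10]
#15 0x74→b14/s0 L1-HIT; vc=[10]

VC = [10]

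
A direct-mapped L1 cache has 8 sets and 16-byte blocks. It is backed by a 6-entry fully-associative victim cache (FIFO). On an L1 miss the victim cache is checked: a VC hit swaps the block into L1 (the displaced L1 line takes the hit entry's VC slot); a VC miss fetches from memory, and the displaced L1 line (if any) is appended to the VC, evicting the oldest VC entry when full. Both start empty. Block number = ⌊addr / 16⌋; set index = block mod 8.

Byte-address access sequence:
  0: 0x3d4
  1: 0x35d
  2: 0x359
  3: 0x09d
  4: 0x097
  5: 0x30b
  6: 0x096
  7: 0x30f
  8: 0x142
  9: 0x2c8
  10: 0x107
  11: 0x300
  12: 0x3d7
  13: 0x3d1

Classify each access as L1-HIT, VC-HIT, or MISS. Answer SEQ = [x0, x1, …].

SEQ = [MISS, MISS, L1-HIT, MISS, L1-HIT, MISS, L1-HIT, L1-HIT, MISS, MISS, MISS, VC-HIT, VC-HIT, L1-HIT]

#0 0x3d4→b61/s5 MISS; vc=[]
#1 0x35d→b53/s5 MISS; vc=[61]
#2 0x359→b53/s5 L1-HIT; vc=[61]
#3 0x9d→b9/s1 MISS; vc=[61]
#4 0x97→b9/s1 L1-HIT; vc=[61]
#5 0x30b→b48/s0 MISS; vc=[61]
#6 0x96→b9/s1 L1-HIT; vc=[61]
#7 0x30f→b48/s0 L1-HIT; vc=[61]
#8 0x142→b20/s4 MISS; vc=[61]
#9 0x2c8→b44/s4 MISS; vc=[61,20]
#10 0x107→b16/s0 MISS; vc=[61,20,48]
#11 0x300→b48/s0 VC-HIT; vc=[61,20,16]
#12 0x3d7→b61/s5 VC-HIT; vc=[53,20,16]
#13 0x3d1→b61/s5 L1-HIT; vc=[53,20,16]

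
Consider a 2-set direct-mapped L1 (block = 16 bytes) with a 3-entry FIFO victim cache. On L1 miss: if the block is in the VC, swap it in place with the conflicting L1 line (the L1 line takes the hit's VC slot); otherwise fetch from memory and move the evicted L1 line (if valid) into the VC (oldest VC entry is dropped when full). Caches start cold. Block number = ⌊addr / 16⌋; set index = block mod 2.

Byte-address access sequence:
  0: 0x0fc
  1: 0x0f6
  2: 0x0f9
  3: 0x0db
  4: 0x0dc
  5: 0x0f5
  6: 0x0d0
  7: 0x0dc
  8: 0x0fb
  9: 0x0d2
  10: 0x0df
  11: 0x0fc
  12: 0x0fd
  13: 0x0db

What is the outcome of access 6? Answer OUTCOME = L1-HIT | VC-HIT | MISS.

OUTCOME = VC-HIT

  [0] addr=0xfc blk=15 s=1: MISS | VC []
  [1] addr=0xf6 blk=15 s=1: L1-HIT | VC []
  [2] addr=0xf9 blk=15 s=1: L1-HIT | VC []
  [3] addr=0xdb blk=13 s=1: MISS | VC [15]
  [4] addr=0xdc blk=13 s=1: L1-HIT | VC [15]
  [5] addr=0xf5 blk=15 s=1: VC-HIT | VC [13]
  [6] addr=0xd0 blk=13 s=1: VC-HIT | VC [15]
  [7] addr=0xdc blk=13 s=1: L1-HIT | VC [15]
  [8] addr=0xfb blk=15 s=1: VC-HIT | VC [13]
  [9] addr=0xd2 blk=13 s=1: VC-HIT | VC [15]
  [10] addr=0xdf blk=13 s=1: L1-HIT | VC [15]
  [11] addr=0xfc blk=15 s=1: VC-HIT | VC [13]
  [12] addr=0xfd blk=15 s=1: L1-HIT | VC [13]
  [13] addr=0xdb blk=13 s=1: VC-HIT | VC [15]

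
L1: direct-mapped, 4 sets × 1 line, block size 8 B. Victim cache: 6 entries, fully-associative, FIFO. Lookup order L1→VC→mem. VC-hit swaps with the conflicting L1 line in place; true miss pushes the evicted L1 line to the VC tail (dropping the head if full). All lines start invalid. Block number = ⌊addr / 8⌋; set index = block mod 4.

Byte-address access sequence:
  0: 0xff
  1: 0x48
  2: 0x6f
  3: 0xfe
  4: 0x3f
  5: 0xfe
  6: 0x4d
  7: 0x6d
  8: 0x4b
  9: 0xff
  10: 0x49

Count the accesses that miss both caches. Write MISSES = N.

MISSES = 4

0: 0xff (blk 31, set 3) → MISS  vc=[]
1: 0x48 (blk 9, set 1) → MISS  vc=[]
2: 0x6f (blk 13, set 1) → MISS  vc=[9]
3: 0xfe (blk 31, set 3) → L1-HIT  vc=[9]
4: 0x3f (blk 7, set 3) → MISS  vc=[9, 31]
5: 0xfe (blk 31, set 3) → VC-HIT  vc=[9, 7]
6: 0x4d (blk 9, set 1) → VC-HIT  vc=[13, 7]
7: 0x6d (blk 13, set 1) → VC-HIT  vc=[9, 7]
8: 0x4b (blk 9, set 1) → VC-HIT  vc=[13, 7]
9: 0xff (blk 31, set 3) → L1-HIT  vc=[13, 7]
10: 0x49 (blk 9, set 1) → L1-HIT  vc=[13, 7]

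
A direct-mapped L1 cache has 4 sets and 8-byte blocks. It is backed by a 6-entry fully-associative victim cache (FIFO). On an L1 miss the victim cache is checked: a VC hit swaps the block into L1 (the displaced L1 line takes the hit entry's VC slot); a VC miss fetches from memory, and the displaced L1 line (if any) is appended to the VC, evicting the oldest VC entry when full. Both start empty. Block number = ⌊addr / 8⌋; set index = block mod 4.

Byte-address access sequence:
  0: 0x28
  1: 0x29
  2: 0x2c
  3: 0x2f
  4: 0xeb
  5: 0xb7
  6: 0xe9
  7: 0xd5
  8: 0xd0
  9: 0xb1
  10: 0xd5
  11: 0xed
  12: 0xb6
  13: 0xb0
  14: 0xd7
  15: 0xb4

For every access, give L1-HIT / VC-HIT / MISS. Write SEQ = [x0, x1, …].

#0 0x28→b5/s1 MISS; vc=[]
#1 0x29→b5/s1 L1-HIT; vc=[]
#2 0x2c→b5/s1 L1-HIT; vc=[]
#3 0x2f→b5/s1 L1-HIT; vc=[]
#4 0xeb→b29/s1 MISS; vc=[5]
#5 0xb7→b22/s2 MISS; vc=[5]
#6 0xe9→b29/s1 L1-HIT; vc=[5]
#7 0xd5→b26/s2 MISS; vc=[5,22]
#8 0xd0→b26/s2 L1-HIT; vc=[5,22]
#9 0xb1→b22/s2 VC-HIT; vc=[5,26]
#10 0xd5→b26/s2 VC-HIT; vc=[5,22]
#11 0xed→b29/s1 L1-HIT; vc=[5,22]
#12 0xb6→b22/s2 VC-HIT; vc=[5,26]
#13 0xb0→b22/s2 L1-HIT; vc=[5,26]
#14 0xd7→b26/s2 VC-HIT; vc=[5,22]
#15 0xb4→b22/s2 VC-HIT; vc=[5,26]

SEQ = [MISS, L1-HIT, L1-HIT, L1-HIT, MISS, MISS, L1-HIT, MISS, L1-HIT, VC-HIT, VC-HIT, L1-HIT, VC-HIT, L1-HIT, VC-HIT, VC-HIT]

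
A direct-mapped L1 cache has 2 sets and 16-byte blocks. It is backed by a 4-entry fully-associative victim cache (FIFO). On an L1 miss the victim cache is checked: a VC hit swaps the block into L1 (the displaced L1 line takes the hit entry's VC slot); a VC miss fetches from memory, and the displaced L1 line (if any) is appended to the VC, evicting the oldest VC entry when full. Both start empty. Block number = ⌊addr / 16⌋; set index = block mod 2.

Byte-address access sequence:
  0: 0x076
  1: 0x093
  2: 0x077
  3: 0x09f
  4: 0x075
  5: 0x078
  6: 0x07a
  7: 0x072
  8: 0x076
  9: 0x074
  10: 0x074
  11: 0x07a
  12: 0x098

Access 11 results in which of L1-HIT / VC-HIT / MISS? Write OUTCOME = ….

OUTCOME = L1-HIT

  [0] addr=0x76 blk=7 s=1: MISS | VC []
  [1] addr=0x93 blk=9 s=1: MISS | VC [7]
  [2] addr=0x77 blk=7 s=1: VC-HIT | VC [9]
  [3] addr=0x9f blk=9 s=1: VC-HIT | VC [7]
  [4] addr=0x75 blk=7 s=1: VC-HIT | VC [9]
  [5] addr=0x78 blk=7 s=1: L1-HIT | VC [9]
  [6] addr=0x7a blk=7 s=1: L1-HIT | VC [9]
  [7] addr=0x72 blk=7 s=1: L1-HIT | VC [9]
  [8] addr=0x76 blk=7 s=1: L1-HIT | VC [9]
  [9] addr=0x74 blk=7 s=1: L1-HIT | VC [9]
  [10] addr=0x74 blk=7 s=1: L1-HIT | VC [9]
  [11] addr=0x7a blk=7 s=1: L1-HIT | VC [9]
  [12] addr=0x98 blk=9 s=1: VC-HIT | VC [7]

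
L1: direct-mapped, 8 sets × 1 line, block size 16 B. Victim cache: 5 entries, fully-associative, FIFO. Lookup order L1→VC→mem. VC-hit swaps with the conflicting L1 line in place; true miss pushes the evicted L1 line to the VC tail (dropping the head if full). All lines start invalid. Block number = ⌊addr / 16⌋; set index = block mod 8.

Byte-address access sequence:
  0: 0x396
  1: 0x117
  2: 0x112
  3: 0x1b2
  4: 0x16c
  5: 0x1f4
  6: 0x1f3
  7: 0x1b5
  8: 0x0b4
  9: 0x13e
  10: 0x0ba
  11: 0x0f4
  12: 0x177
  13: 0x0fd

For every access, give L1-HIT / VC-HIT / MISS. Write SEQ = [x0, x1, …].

SEQ = [MISS, MISS, L1-HIT, MISS, MISS, MISS, L1-HIT, L1-HIT, MISS, MISS, VC-HIT, MISS, MISS, VC-HIT]

0: 0x396 (blk 57, set 1) → MISS  vc=[]
1: 0x117 (blk 17, set 1) → MISS  vc=[57]
2: 0x112 (blk 17, set 1) → L1-HIT  vc=[57]
3: 0x1b2 (blk 27, set 3) → MISS  vc=[57]
4: 0x16c (blk 22, set 6) → MISS  vc=[57]
5: 0x1f4 (blk 31, set 7) → MISS  vc=[57]
6: 0x1f3 (blk 31, set 7) → L1-HIT  vc=[57]
7: 0x1b5 (blk 27, set 3) → L1-HIT  vc=[57]
8: 0xb4 (blk 11, set 3) → MISS  vc=[57, 27]
9: 0x13e (blk 19, set 3) → MISS  vc=[57, 27, 11]
10: 0xba (blk 11, set 3) → VC-HIT  vc=[57, 27, 19]
11: 0xf4 (blk 15, set 7) → MISS  vc=[57, 27, 19, 31]
12: 0x177 (blk 23, set 7) → MISS  vc=[57, 27, 19, 31, 15]
13: 0xfd (blk 15, set 7) → VC-HIT  vc=[57, 27, 19, 31, 23]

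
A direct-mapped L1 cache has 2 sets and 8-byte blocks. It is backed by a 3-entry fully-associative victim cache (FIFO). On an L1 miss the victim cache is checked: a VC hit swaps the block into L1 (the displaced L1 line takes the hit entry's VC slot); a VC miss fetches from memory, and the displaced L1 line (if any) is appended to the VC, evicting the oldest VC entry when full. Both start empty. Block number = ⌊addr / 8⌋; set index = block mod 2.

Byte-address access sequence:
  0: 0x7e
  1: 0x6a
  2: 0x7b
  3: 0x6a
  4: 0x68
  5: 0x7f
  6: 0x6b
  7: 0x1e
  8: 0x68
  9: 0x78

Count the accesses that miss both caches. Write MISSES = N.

MISSES = 3

#0 0x7e→b15/s1 MISS; vc=[]
#1 0x6a→b13/s1 MISS; vc=[15]
#2 0x7b→b15/s1 VC-HIT; vc=[13]
#3 0x6a→b13/s1 VC-HIT; vc=[15]
#4 0x68→b13/s1 L1-HIT; vc=[15]
#5 0x7f→b15/s1 VC-HIT; vc=[13]
#6 0x6b→b13/s1 VC-HIT; vc=[15]
#7 0x1e→b3/s1 MISS; vc=[15,13]
#8 0x68→b13/s1 VC-HIT; vc=[15,3]
#9 0x78→b15/s1 VC-HIT; vc=[13,3]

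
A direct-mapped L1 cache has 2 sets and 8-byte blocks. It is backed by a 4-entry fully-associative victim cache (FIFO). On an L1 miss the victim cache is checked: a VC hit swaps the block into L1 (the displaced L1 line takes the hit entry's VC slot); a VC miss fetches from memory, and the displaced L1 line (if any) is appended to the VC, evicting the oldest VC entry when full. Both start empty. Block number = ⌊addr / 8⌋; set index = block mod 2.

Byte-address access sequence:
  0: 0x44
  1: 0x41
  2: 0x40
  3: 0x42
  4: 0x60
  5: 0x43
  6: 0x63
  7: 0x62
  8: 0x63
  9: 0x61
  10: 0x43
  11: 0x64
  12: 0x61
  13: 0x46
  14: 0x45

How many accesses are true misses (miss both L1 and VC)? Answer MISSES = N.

0: 0x44 (blk 8, set 0) → MISS  vc=[]
1: 0x41 (blk 8, set 0) → L1-HIT  vc=[]
2: 0x40 (blk 8, set 0) → L1-HIT  vc=[]
3: 0x42 (blk 8, set 0) → L1-HIT  vc=[]
4: 0x60 (blk 12, set 0) → MISS  vc=[8]
5: 0x43 (blk 8, set 0) → VC-HIT  vc=[12]
6: 0x63 (blk 12, set 0) → VC-HIT  vc=[8]
7: 0x62 (blk 12, set 0) → L1-HIT  vc=[8]
8: 0x63 (blk 12, set 0) → L1-HIT  vc=[8]
9: 0x61 (blk 12, set 0) → L1-HIT  vc=[8]
10: 0x43 (blk 8, set 0) → VC-HIT  vc=[12]
11: 0x64 (blk 12, set 0) → VC-HIT  vc=[8]
12: 0x61 (blk 12, set 0) → L1-HIT  vc=[8]
13: 0x46 (blk 8, set 0) → VC-HIT  vc=[12]
14: 0x45 (blk 8, set 0) → L1-HIT  vc=[12]

MISSES = 2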